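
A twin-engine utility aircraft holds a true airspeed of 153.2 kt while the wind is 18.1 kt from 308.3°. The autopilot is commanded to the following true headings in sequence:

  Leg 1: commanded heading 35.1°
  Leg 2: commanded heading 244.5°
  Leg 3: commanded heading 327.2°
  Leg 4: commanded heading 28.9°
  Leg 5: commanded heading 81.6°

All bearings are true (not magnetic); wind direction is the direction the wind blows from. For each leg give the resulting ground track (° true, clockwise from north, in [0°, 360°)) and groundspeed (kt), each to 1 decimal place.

Leg 1: track=41.9°, groundspeed=153.3 kt
Leg 2: track=238.1°, groundspeed=146.1 kt
Leg 3: track=329.7°, groundspeed=136.2 kt
Leg 4: track=35.7°, groundspeed=151.3 kt
Leg 5: track=86.1°, groundspeed=166.1 kt

Leg 1: heading 35.1°; drift +6.8° → track 41.9°, groundspeed 153.3 kt
Leg 2: heading 244.5°; drift -6.4° → track 238.1°, groundspeed 146.1 kt
Leg 3: heading 327.2°; drift +2.5° → track 329.7°, groundspeed 136.2 kt
Leg 4: heading 28.9°; drift +6.8° → track 35.7°, groundspeed 151.3 kt
Leg 5: heading 81.6°; drift +4.5° → track 86.1°, groundspeed 166.1 kt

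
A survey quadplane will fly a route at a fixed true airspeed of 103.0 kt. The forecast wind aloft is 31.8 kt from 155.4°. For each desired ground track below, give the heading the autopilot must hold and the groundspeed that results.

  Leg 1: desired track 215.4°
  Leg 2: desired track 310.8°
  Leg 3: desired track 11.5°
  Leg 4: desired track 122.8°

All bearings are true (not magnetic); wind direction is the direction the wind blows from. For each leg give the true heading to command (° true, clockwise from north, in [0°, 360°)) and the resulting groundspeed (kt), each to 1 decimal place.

Leg 1: heading=199.9°, groundspeed=83.4 kt
Leg 2: heading=303.4°, groundspeed=131.1 kt
Leg 3: heading=22.0°, groundspeed=127.0 kt
Leg 4: heading=132.4°, groundspeed=74.8 kt

Leg 1: desired track 215.4°; wind correction -15.5° → command heading 199.9°, groundspeed 83.4 kt
Leg 2: desired track 310.8°; wind correction -7.4° → command heading 303.4°, groundspeed 131.1 kt
Leg 3: desired track 11.5°; wind correction +10.5° → command heading 22.0°, groundspeed 127.0 kt
Leg 4: desired track 122.8°; wind correction +9.6° → command heading 132.4°, groundspeed 74.8 kt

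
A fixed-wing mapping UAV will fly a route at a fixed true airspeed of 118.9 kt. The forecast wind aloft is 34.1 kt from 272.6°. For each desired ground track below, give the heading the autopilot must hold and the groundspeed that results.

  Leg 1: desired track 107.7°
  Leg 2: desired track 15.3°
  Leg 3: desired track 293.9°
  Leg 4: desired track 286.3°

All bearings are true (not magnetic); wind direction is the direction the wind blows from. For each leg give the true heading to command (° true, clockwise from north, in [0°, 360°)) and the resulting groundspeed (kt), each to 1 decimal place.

Leg 1: heading=112.0°, groundspeed=151.5 kt
Leg 2: heading=359.1°, groundspeed=121.6 kt
Leg 3: heading=287.9°, groundspeed=86.5 kt
Leg 4: heading=282.4°, groundspeed=85.5 kt

Leg 1: desired track 107.7°; wind correction +4.3° → command heading 112.0°, groundspeed 151.5 kt
Leg 2: desired track 15.3°; wind correction -16.2° → command heading 359.1°, groundspeed 121.6 kt
Leg 3: desired track 293.9°; wind correction -6.0° → command heading 287.9°, groundspeed 86.5 kt
Leg 4: desired track 286.3°; wind correction -3.9° → command heading 282.4°, groundspeed 85.5 kt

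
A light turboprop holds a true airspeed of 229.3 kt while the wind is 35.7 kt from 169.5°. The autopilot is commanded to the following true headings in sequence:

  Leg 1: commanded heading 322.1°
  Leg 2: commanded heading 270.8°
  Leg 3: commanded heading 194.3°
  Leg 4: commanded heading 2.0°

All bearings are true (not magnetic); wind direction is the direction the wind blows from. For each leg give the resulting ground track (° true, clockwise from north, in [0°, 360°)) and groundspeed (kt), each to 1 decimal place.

Leg 1: heading 322.1°; drift +3.6° → track 325.7°, groundspeed 261.5 kt
Leg 2: heading 270.8°; drift +8.4° → track 279.2°, groundspeed 238.9 kt
Leg 3: heading 194.3°; drift +4.3° → track 198.6°, groundspeed 197.5 kt
Leg 4: heading 2.0°; drift -1.7° → track 0.3°, groundspeed 264.3 kt

Leg 1: track=325.7°, groundspeed=261.5 kt
Leg 2: track=279.2°, groundspeed=238.9 kt
Leg 3: track=198.6°, groundspeed=197.5 kt
Leg 4: track=0.3°, groundspeed=264.3 kt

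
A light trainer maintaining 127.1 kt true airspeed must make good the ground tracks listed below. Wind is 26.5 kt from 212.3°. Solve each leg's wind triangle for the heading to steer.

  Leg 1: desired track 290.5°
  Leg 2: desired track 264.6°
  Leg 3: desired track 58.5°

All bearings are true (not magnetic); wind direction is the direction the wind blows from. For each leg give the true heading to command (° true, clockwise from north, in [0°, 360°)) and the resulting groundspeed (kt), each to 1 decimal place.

Leg 1: heading=278.7°, groundspeed=119.0 kt
Leg 2: heading=255.1°, groundspeed=109.2 kt
Leg 3: heading=63.8°, groundspeed=150.3 kt

Leg 1: desired track 290.5°; wind correction -11.8° → command heading 278.7°, groundspeed 119.0 kt
Leg 2: desired track 264.6°; wind correction -9.5° → command heading 255.1°, groundspeed 109.2 kt
Leg 3: desired track 58.5°; wind correction +5.3° → command heading 63.8°, groundspeed 150.3 kt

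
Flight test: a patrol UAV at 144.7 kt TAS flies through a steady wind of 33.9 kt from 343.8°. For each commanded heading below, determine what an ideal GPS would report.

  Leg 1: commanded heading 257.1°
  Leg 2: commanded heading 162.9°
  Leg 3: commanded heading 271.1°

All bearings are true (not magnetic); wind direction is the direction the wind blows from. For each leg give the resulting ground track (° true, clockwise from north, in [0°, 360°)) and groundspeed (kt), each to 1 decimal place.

Leg 1: heading 257.1°; drift -13.3° → track 243.8°, groundspeed 146.7 kt
Leg 2: heading 162.9°; drift +0.2° → track 163.1°, groundspeed 178.6 kt
Leg 3: heading 271.1°; drift -13.5° → track 257.6°, groundspeed 138.5 kt

Leg 1: track=243.8°, groundspeed=146.7 kt
Leg 2: track=163.1°, groundspeed=178.6 kt
Leg 3: track=257.6°, groundspeed=138.5 kt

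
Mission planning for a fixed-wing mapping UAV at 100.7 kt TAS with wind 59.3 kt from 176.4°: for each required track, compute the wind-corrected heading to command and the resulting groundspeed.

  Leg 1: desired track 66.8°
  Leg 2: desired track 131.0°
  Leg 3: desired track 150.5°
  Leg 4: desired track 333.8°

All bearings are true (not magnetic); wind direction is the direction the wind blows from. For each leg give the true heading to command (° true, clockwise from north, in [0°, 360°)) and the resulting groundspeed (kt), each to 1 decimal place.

Leg 1: heading=100.5°, groundspeed=103.7 kt
Leg 2: heading=155.8°, groundspeed=49.8 kt
Leg 3: heading=165.4°, groundspeed=44.0 kt
Leg 4: heading=320.7°, groundspeed=152.8 kt

Leg 1: desired track 66.8°; wind correction +33.7° → command heading 100.5°, groundspeed 103.7 kt
Leg 2: desired track 131.0°; wind correction +24.8° → command heading 155.8°, groundspeed 49.8 kt
Leg 3: desired track 150.5°; wind correction +14.9° → command heading 165.4°, groundspeed 44.0 kt
Leg 4: desired track 333.8°; wind correction -13.1° → command heading 320.7°, groundspeed 152.8 kt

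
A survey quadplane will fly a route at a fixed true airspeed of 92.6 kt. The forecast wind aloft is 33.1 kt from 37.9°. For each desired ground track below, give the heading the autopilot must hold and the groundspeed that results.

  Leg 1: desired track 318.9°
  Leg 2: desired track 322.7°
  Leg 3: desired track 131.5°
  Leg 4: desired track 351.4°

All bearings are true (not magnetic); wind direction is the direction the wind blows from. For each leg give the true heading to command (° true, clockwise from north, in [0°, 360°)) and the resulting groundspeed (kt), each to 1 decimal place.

Leg 1: heading=339.4°, groundspeed=80.4 kt
Leg 2: heading=342.9°, groundspeed=78.4 kt
Leg 3: heading=110.6°, groundspeed=88.6 kt
Leg 4: heading=6.4°, groundspeed=66.6 kt

Leg 1: desired track 318.9°; wind correction +20.5° → command heading 339.4°, groundspeed 80.4 kt
Leg 2: desired track 322.7°; wind correction +20.2° → command heading 342.9°, groundspeed 78.4 kt
Leg 3: desired track 131.5°; wind correction -20.9° → command heading 110.6°, groundspeed 88.6 kt
Leg 4: desired track 351.4°; wind correction +15.0° → command heading 6.4°, groundspeed 66.6 kt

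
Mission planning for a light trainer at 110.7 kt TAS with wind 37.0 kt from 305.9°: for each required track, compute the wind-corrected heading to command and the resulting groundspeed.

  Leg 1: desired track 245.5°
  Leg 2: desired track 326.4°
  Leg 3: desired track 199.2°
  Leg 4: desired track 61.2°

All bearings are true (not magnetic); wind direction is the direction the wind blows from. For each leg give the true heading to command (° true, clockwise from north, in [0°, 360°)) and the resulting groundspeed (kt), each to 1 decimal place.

Leg 1: desired track 245.5°; wind correction +16.9° → command heading 262.4°, groundspeed 87.6 kt
Leg 2: desired track 326.4°; wind correction -6.7° → command heading 319.7°, groundspeed 75.3 kt
Leg 3: desired track 199.2°; wind correction +18.7° → command heading 217.9°, groundspeed 115.5 kt
Leg 4: desired track 61.2°; wind correction -17.6° → command heading 43.6°, groundspeed 121.3 kt

Leg 1: heading=262.4°, groundspeed=87.6 kt
Leg 2: heading=319.7°, groundspeed=75.3 kt
Leg 3: heading=217.9°, groundspeed=115.5 kt
Leg 4: heading=43.6°, groundspeed=121.3 kt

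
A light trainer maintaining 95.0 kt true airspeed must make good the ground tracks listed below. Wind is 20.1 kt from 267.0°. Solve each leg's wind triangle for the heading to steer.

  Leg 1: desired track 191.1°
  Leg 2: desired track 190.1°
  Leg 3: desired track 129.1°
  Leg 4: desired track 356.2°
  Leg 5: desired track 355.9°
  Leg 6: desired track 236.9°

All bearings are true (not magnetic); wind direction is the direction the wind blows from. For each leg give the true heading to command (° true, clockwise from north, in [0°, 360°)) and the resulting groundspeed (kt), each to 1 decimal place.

Leg 1: desired track 191.1°; wind correction +11.8° → command heading 202.9°, groundspeed 88.1 kt
Leg 2: desired track 190.1°; wind correction +11.9° → command heading 202.0°, groundspeed 88.4 kt
Leg 3: desired track 129.1°; wind correction +8.2° → command heading 137.3°, groundspeed 109.0 kt
Leg 4: desired track 356.2°; wind correction -12.2° → command heading 344.0°, groundspeed 92.6 kt
Leg 5: desired track 355.9°; wind correction -12.2° → command heading 343.7°, groundspeed 92.5 kt
Leg 6: desired track 236.9°; wind correction +6.1° → command heading 243.0°, groundspeed 77.1 kt

Leg 1: heading=202.9°, groundspeed=88.1 kt
Leg 2: heading=202.0°, groundspeed=88.4 kt
Leg 3: heading=137.3°, groundspeed=109.0 kt
Leg 4: heading=344.0°, groundspeed=92.6 kt
Leg 5: heading=343.7°, groundspeed=92.5 kt
Leg 6: heading=243.0°, groundspeed=77.1 kt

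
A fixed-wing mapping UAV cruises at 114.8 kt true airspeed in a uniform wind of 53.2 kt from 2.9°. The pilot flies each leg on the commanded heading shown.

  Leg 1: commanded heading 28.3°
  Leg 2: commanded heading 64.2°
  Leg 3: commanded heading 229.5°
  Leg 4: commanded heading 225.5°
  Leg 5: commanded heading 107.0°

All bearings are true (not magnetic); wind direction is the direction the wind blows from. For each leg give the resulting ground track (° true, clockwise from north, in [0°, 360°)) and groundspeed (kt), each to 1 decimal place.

Leg 1: track=47.2°, groundspeed=70.5 kt
Leg 2: track=91.8°, groundspeed=100.7 kt
Leg 3: track=215.2°, groundspeed=156.2 kt
Leg 4: track=212.3°, groundspeed=158.1 kt
Leg 5: track=129.0°, groundspeed=137.8 kt

Leg 1: heading 28.3°; drift +18.9° → track 47.2°, groundspeed 70.5 kt
Leg 2: heading 64.2°; drift +27.6° → track 91.8°, groundspeed 100.7 kt
Leg 3: heading 229.5°; drift -14.3° → track 215.2°, groundspeed 156.2 kt
Leg 4: heading 225.5°; drift -13.2° → track 212.3°, groundspeed 158.1 kt
Leg 5: heading 107.0°; drift +22.0° → track 129.0°, groundspeed 137.8 kt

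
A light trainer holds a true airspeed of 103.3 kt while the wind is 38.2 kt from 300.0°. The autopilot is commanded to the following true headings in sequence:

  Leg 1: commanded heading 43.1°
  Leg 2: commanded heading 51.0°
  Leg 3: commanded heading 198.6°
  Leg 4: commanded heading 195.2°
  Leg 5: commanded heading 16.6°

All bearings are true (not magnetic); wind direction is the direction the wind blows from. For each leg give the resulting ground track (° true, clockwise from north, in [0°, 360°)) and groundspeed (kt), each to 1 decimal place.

Leg 1: heading 43.1°; drift +18.4° → track 61.5°, groundspeed 118.0 kt
Leg 2: heading 51.0°; drift +17.0° → track 68.0°, groundspeed 122.3 kt
Leg 3: heading 198.6°; drift -18.7° → track 179.9°, groundspeed 117.0 kt
Leg 4: heading 195.2°; drift -18.1° → track 177.1°, groundspeed 118.9 kt
Leg 5: heading 16.6°; drift +21.5° → track 38.1°, groundspeed 101.5 kt

Leg 1: track=61.5°, groundspeed=118.0 kt
Leg 2: track=68.0°, groundspeed=122.3 kt
Leg 3: track=179.9°, groundspeed=117.0 kt
Leg 4: track=177.1°, groundspeed=118.9 kt
Leg 5: track=38.1°, groundspeed=101.5 kt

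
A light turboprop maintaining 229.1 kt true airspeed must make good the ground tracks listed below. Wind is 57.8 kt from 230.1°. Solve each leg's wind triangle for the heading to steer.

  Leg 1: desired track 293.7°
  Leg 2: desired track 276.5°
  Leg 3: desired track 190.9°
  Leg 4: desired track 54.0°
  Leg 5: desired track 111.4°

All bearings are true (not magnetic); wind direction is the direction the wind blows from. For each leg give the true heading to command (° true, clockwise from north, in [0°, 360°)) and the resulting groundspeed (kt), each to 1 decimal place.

Leg 1: desired track 293.7°; wind correction -13.1° → command heading 280.6°, groundspeed 197.5 kt
Leg 2: desired track 276.5°; wind correction -10.5° → command heading 266.0°, groundspeed 185.4 kt
Leg 3: desired track 190.9°; wind correction +9.2° → command heading 200.1°, groundspeed 181.4 kt
Leg 4: desired track 54.0°; wind correction +1.0° → command heading 55.0°, groundspeed 286.7 kt
Leg 5: desired track 111.4°; wind correction +12.8° → command heading 124.2°, groundspeed 251.2 kt

Leg 1: heading=280.6°, groundspeed=197.5 kt
Leg 2: heading=266.0°, groundspeed=185.4 kt
Leg 3: heading=200.1°, groundspeed=181.4 kt
Leg 4: heading=55.0°, groundspeed=286.7 kt
Leg 5: heading=124.2°, groundspeed=251.2 kt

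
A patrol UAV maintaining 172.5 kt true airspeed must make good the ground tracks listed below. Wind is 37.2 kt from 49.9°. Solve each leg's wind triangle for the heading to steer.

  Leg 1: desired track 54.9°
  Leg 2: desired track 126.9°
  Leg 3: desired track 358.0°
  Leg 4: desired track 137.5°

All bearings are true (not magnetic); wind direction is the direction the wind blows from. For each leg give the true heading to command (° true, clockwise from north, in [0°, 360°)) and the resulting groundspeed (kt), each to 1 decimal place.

Leg 1: desired track 54.9°; wind correction -1.1° → command heading 53.8°, groundspeed 135.4 kt
Leg 2: desired track 126.9°; wind correction -12.1° → command heading 114.8°, groundspeed 160.3 kt
Leg 3: desired track 358.0°; wind correction +9.8° → command heading 7.8°, groundspeed 147.0 kt
Leg 4: desired track 137.5°; wind correction -12.4° → command heading 125.1°, groundspeed 166.9 kt

Leg 1: heading=53.8°, groundspeed=135.4 kt
Leg 2: heading=114.8°, groundspeed=160.3 kt
Leg 3: heading=7.8°, groundspeed=147.0 kt
Leg 4: heading=125.1°, groundspeed=166.9 kt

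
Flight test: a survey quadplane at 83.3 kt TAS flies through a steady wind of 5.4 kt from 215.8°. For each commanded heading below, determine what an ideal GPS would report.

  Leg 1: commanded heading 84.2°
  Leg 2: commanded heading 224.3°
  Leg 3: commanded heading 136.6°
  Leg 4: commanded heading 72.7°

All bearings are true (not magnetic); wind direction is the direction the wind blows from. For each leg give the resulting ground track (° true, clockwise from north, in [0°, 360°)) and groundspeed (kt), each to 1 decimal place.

Leg 1: heading 84.2°; drift -2.7° → track 81.5°, groundspeed 87.0 kt
Leg 2: heading 224.3°; drift +0.6° → track 224.9°, groundspeed 78.0 kt
Leg 3: heading 136.6°; drift -3.7° → track 132.9°, groundspeed 82.5 kt
Leg 4: heading 72.7°; drift -2.1° → track 70.6°, groundspeed 87.7 kt

Leg 1: track=81.5°, groundspeed=87.0 kt
Leg 2: track=224.9°, groundspeed=78.0 kt
Leg 3: track=132.9°, groundspeed=82.5 kt
Leg 4: track=70.6°, groundspeed=87.7 kt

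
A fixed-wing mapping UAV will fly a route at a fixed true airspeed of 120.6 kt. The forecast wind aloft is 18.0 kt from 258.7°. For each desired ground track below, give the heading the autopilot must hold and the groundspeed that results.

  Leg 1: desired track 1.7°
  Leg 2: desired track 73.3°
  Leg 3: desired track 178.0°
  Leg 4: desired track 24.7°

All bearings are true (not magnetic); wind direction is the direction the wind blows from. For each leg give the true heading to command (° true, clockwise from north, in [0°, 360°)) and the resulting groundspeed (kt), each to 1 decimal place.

Leg 1: desired track 1.7°; wind correction -8.4° → command heading 353.3°, groundspeed 123.4 kt
Leg 2: desired track 73.3°; wind correction -0.8° → command heading 72.5°, groundspeed 138.5 kt
Leg 3: desired track 178.0°; wind correction +8.5° → command heading 186.5°, groundspeed 116.4 kt
Leg 4: desired track 24.7°; wind correction -6.9° → command heading 17.8°, groundspeed 130.3 kt

Leg 1: heading=353.3°, groundspeed=123.4 kt
Leg 2: heading=72.5°, groundspeed=138.5 kt
Leg 3: heading=186.5°, groundspeed=116.4 kt
Leg 4: heading=17.8°, groundspeed=130.3 kt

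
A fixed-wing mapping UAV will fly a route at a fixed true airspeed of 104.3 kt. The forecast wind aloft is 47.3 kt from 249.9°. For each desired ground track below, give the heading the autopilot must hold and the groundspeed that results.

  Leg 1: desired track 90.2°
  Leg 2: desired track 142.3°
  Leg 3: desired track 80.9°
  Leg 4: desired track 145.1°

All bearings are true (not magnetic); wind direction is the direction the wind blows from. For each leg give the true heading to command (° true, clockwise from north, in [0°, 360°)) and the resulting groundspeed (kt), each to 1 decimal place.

Leg 1: heading=99.3°, groundspeed=147.4 kt
Leg 2: heading=167.9°, groundspeed=108.4 kt
Leg 3: heading=85.9°, groundspeed=150.3 kt
Leg 4: heading=171.1°, groundspeed=105.8 kt

Leg 1: desired track 90.2°; wind correction +9.1° → command heading 99.3°, groundspeed 147.4 kt
Leg 2: desired track 142.3°; wind correction +25.6° → command heading 167.9°, groundspeed 108.4 kt
Leg 3: desired track 80.9°; wind correction +5.0° → command heading 85.9°, groundspeed 150.3 kt
Leg 4: desired track 145.1°; wind correction +26.0° → command heading 171.1°, groundspeed 105.8 kt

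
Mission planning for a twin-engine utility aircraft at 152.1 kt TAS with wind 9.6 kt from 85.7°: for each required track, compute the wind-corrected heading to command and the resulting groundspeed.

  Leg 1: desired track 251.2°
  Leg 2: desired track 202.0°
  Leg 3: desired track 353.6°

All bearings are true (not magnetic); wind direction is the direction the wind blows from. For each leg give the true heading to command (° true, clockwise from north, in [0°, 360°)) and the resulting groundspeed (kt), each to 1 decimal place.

Leg 1: desired track 251.2°; wind correction -0.9° → command heading 250.3°, groundspeed 161.4 kt
Leg 2: desired track 202.0°; wind correction -3.2° → command heading 198.8°, groundspeed 156.1 kt
Leg 3: desired track 353.6°; wind correction +3.6° → command heading 357.2°, groundspeed 152.1 kt

Leg 1: heading=250.3°, groundspeed=161.4 kt
Leg 2: heading=198.8°, groundspeed=156.1 kt
Leg 3: heading=357.2°, groundspeed=152.1 kt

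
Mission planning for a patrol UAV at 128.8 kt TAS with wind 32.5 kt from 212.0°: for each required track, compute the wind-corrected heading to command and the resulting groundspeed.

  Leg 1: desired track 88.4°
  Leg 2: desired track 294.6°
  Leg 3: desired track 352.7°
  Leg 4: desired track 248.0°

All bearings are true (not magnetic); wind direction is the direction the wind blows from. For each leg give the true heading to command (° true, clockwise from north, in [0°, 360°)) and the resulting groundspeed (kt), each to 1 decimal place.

Leg 1: heading=100.5°, groundspeed=143.9 kt
Leg 2: heading=280.1°, groundspeed=120.5 kt
Leg 3: heading=343.5°, groundspeed=152.3 kt
Leg 4: heading=239.5°, groundspeed=101.1 kt

Leg 1: desired track 88.4°; wind correction +12.1° → command heading 100.5°, groundspeed 143.9 kt
Leg 2: desired track 294.6°; wind correction -14.5° → command heading 280.1°, groundspeed 120.5 kt
Leg 3: desired track 352.7°; wind correction -9.2° → command heading 343.5°, groundspeed 152.3 kt
Leg 4: desired track 248.0°; wind correction -8.5° → command heading 239.5°, groundspeed 101.1 kt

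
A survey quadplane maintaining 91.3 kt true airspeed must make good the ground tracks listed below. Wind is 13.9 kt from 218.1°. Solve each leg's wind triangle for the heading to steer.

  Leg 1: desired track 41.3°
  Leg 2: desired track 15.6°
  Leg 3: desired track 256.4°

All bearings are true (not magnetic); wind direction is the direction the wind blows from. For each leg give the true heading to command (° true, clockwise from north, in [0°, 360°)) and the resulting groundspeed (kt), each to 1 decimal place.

Leg 1: heading=41.8°, groundspeed=105.2 kt
Leg 2: heading=12.3°, groundspeed=104.0 kt
Leg 3: heading=251.0°, groundspeed=80.0 kt

Leg 1: desired track 41.3°; wind correction +0.5° → command heading 41.8°, groundspeed 105.2 kt
Leg 2: desired track 15.6°; wind correction -3.3° → command heading 12.3°, groundspeed 104.0 kt
Leg 3: desired track 256.4°; wind correction -5.4° → command heading 251.0°, groundspeed 80.0 kt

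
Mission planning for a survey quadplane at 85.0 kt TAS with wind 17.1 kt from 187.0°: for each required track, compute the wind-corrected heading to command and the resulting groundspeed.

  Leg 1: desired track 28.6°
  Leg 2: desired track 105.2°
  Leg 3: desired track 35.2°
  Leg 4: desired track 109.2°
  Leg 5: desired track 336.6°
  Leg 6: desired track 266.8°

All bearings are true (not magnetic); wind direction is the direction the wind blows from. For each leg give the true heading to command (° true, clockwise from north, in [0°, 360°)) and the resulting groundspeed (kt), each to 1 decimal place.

Leg 1: desired track 28.6°; wind correction +4.2° → command heading 32.8°, groundspeed 100.7 kt
Leg 2: desired track 105.2°; wind correction +11.5° → command heading 116.7°, groundspeed 80.9 kt
Leg 3: desired track 35.2°; wind correction +5.5° → command heading 40.7°, groundspeed 99.7 kt
Leg 4: desired track 109.2°; wind correction +11.3° → command heading 120.5°, groundspeed 79.7 kt
Leg 5: desired track 336.6°; wind correction -5.8° → command heading 330.8°, groundspeed 99.3 kt
Leg 6: desired track 266.8°; wind correction -11.4° → command heading 255.4°, groundspeed 80.3 kt

Leg 1: heading=32.8°, groundspeed=100.7 kt
Leg 2: heading=116.7°, groundspeed=80.9 kt
Leg 3: heading=40.7°, groundspeed=99.7 kt
Leg 4: heading=120.5°, groundspeed=79.7 kt
Leg 5: heading=330.8°, groundspeed=99.3 kt
Leg 6: heading=255.4°, groundspeed=80.3 kt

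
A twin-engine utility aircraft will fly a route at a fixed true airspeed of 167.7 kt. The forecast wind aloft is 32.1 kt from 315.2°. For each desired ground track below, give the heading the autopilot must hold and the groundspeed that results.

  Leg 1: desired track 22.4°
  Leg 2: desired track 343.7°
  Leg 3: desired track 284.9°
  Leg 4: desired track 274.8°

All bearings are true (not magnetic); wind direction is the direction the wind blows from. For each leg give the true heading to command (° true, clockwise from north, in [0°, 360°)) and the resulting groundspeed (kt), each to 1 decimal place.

Leg 1: heading=12.2°, groundspeed=152.6 kt
Leg 2: heading=338.5°, groundspeed=138.8 kt
Leg 3: heading=290.4°, groundspeed=139.2 kt
Leg 4: heading=281.9°, groundspeed=142.0 kt

Leg 1: desired track 22.4°; wind correction -10.2° → command heading 12.2°, groundspeed 152.6 kt
Leg 2: desired track 343.7°; wind correction -5.2° → command heading 338.5°, groundspeed 138.8 kt
Leg 3: desired track 284.9°; wind correction +5.5° → command heading 290.4°, groundspeed 139.2 kt
Leg 4: desired track 274.8°; wind correction +7.1° → command heading 281.9°, groundspeed 142.0 kt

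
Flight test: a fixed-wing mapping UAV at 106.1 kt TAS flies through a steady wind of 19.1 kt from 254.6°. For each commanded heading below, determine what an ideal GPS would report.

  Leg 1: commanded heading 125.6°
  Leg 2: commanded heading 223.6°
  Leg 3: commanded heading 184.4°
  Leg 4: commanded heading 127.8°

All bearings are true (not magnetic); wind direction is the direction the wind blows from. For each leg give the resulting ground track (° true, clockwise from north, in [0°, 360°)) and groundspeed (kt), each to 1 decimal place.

Leg 1: track=118.4°, groundspeed=119.0 kt
Leg 2: track=217.3°, groundspeed=90.3 kt
Leg 3: track=174.2°, groundspeed=101.2 kt
Leg 4: track=120.4°, groundspeed=118.5 kt

Leg 1: heading 125.6°; drift -7.2° → track 118.4°, groundspeed 119.0 kt
Leg 2: heading 223.6°; drift -6.3° → track 217.3°, groundspeed 90.3 kt
Leg 3: heading 184.4°; drift -10.2° → track 174.2°, groundspeed 101.2 kt
Leg 4: heading 127.8°; drift -7.4° → track 120.4°, groundspeed 118.5 kt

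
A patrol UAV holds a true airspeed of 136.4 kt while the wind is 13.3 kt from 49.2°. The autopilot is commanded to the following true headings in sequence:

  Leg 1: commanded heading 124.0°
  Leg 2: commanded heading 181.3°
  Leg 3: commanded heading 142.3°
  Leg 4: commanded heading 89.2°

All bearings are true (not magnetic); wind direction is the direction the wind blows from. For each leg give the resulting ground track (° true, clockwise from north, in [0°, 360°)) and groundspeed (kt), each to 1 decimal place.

Leg 1: heading 124.0°; drift +5.5° → track 129.5°, groundspeed 133.5 kt
Leg 2: heading 181.3°; drift +3.9° → track 185.2°, groundspeed 145.7 kt
Leg 3: heading 142.3°; drift +5.5° → track 147.8°, groundspeed 137.8 kt
Leg 4: heading 89.2°; drift +3.9° → track 93.1°, groundspeed 126.5 kt

Leg 1: track=129.5°, groundspeed=133.5 kt
Leg 2: track=185.2°, groundspeed=145.7 kt
Leg 3: track=147.8°, groundspeed=137.8 kt
Leg 4: track=93.1°, groundspeed=126.5 kt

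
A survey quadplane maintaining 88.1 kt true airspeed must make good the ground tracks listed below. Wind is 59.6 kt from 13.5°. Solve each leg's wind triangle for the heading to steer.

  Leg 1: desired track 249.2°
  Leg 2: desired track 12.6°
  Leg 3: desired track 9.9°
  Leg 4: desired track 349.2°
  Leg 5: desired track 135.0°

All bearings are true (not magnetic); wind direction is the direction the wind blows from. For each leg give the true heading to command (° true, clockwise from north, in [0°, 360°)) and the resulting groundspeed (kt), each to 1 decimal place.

Leg 1: heading=283.2°, groundspeed=106.6 kt
Leg 2: heading=13.2°, groundspeed=28.5 kt
Leg 3: heading=12.3°, groundspeed=28.5 kt
Leg 4: heading=5.4°, groundspeed=30.3 kt
Leg 5: heading=99.8°, groundspeed=103.1 kt

Leg 1: desired track 249.2°; wind correction +34.0° → command heading 283.2°, groundspeed 106.6 kt
Leg 2: desired track 12.6°; wind correction +0.6° → command heading 13.2°, groundspeed 28.5 kt
Leg 3: desired track 9.9°; wind correction +2.4° → command heading 12.3°, groundspeed 28.5 kt
Leg 4: desired track 349.2°; wind correction +16.2° → command heading 5.4°, groundspeed 30.3 kt
Leg 5: desired track 135.0°; wind correction -35.2° → command heading 99.8°, groundspeed 103.1 kt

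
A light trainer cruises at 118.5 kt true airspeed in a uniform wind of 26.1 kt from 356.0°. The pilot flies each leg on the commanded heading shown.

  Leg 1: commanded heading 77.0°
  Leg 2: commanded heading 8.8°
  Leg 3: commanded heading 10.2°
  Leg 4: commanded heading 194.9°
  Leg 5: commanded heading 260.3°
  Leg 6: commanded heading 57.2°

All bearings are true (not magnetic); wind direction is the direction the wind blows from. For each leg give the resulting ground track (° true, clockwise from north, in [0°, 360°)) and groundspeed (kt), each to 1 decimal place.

Leg 1: track=89.7°, groundspeed=117.3 kt
Leg 2: track=12.4°, groundspeed=93.2 kt
Leg 3: track=14.1°, groundspeed=93.4 kt
Leg 4: track=191.5°, groundspeed=143.4 kt
Leg 5: track=248.2°, groundspeed=123.8 kt
Leg 6: track=69.4°, groundspeed=108.4 kt

Leg 1: heading 77.0°; drift +12.7° → track 89.7°, groundspeed 117.3 kt
Leg 2: heading 8.8°; drift +3.6° → track 12.4°, groundspeed 93.2 kt
Leg 3: heading 10.2°; drift +3.9° → track 14.1°, groundspeed 93.4 kt
Leg 4: heading 194.9°; drift -3.4° → track 191.5°, groundspeed 143.4 kt
Leg 5: heading 260.3°; drift -12.1° → track 248.2°, groundspeed 123.8 kt
Leg 6: heading 57.2°; drift +12.2° → track 69.4°, groundspeed 108.4 kt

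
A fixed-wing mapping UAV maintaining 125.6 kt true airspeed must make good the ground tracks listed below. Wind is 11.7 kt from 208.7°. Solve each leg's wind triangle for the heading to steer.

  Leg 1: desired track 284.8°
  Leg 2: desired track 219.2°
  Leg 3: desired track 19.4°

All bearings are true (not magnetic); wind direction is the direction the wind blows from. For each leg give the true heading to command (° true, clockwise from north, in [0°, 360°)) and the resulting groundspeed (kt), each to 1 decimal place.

Leg 1: heading=279.6°, groundspeed=122.3 kt
Leg 2: heading=218.2°, groundspeed=114.1 kt
Leg 3: heading=18.5°, groundspeed=137.1 kt

Leg 1: desired track 284.8°; wind correction -5.2° → command heading 279.6°, groundspeed 122.3 kt
Leg 2: desired track 219.2°; wind correction -1.0° → command heading 218.2°, groundspeed 114.1 kt
Leg 3: desired track 19.4°; wind correction -0.9° → command heading 18.5°, groundspeed 137.1 kt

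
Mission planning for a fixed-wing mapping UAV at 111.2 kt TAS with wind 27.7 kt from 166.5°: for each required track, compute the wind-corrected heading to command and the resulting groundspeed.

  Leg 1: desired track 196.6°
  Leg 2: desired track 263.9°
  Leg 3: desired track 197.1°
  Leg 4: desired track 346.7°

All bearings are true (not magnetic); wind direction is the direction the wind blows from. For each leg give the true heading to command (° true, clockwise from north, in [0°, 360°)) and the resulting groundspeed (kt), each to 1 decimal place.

Leg 1: desired track 196.6°; wind correction -7.2° → command heading 189.4°, groundspeed 86.4 kt
Leg 2: desired track 263.9°; wind correction -14.3° → command heading 249.6°, groundspeed 111.3 kt
Leg 3: desired track 197.1°; wind correction -7.3° → command heading 189.8°, groundspeed 86.5 kt
Leg 4: desired track 346.7°; wind correction +0.0° → command heading 346.7°, groundspeed 138.9 kt

Leg 1: heading=189.4°, groundspeed=86.4 kt
Leg 2: heading=249.6°, groundspeed=111.3 kt
Leg 3: heading=189.8°, groundspeed=86.5 kt
Leg 4: heading=346.7°, groundspeed=138.9 kt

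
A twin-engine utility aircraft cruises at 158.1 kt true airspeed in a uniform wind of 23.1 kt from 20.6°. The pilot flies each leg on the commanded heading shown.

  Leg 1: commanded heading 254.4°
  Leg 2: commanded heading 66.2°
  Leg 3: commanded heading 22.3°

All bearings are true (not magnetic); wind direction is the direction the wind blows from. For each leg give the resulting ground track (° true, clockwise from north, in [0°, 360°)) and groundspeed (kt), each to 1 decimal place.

Leg 1: track=248.2°, groundspeed=172.8 kt
Leg 2: track=72.8°, groundspeed=142.9 kt
Leg 3: track=22.6°, groundspeed=135.0 kt

Leg 1: heading 254.4°; drift -6.2° → track 248.2°, groundspeed 172.8 kt
Leg 2: heading 66.2°; drift +6.6° → track 72.8°, groundspeed 142.9 kt
Leg 3: heading 22.3°; drift +0.3° → track 22.6°, groundspeed 135.0 kt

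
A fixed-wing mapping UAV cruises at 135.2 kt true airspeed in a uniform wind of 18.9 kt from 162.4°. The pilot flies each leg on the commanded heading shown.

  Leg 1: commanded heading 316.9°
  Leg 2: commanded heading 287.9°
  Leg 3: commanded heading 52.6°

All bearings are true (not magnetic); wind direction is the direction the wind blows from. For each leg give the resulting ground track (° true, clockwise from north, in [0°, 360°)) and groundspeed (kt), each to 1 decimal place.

Leg 1: track=320.0°, groundspeed=152.5 kt
Leg 2: track=293.9°, groundspeed=147.0 kt
Leg 3: track=45.4°, groundspeed=142.7 kt

Leg 1: heading 316.9°; drift +3.1° → track 320.0°, groundspeed 152.5 kt
Leg 2: heading 287.9°; drift +6.0° → track 293.9°, groundspeed 147.0 kt
Leg 3: heading 52.6°; drift -7.2° → track 45.4°, groundspeed 142.7 kt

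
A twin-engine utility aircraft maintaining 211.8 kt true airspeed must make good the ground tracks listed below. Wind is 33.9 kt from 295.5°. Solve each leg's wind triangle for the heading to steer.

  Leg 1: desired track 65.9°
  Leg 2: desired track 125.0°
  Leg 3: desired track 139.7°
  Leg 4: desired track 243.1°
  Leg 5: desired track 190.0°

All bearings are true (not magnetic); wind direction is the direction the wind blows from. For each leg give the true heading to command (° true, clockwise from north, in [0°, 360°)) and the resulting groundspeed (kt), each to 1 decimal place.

Leg 1: desired track 65.9°; wind correction -7.0° → command heading 58.9°, groundspeed 232.2 kt
Leg 2: desired track 125.0°; wind correction +1.5° → command heading 126.5°, groundspeed 245.2 kt
Leg 3: desired track 139.7°; wind correction +3.8° → command heading 143.5°, groundspeed 242.3 kt
Leg 4: desired track 243.1°; wind correction +7.3° → command heading 250.4°, groundspeed 189.4 kt
Leg 5: desired track 190.0°; wind correction +8.9° → command heading 198.9°, groundspeed 218.3 kt

Leg 1: heading=58.9°, groundspeed=232.2 kt
Leg 2: heading=126.5°, groundspeed=245.2 kt
Leg 3: heading=143.5°, groundspeed=242.3 kt
Leg 4: heading=250.4°, groundspeed=189.4 kt
Leg 5: heading=198.9°, groundspeed=218.3 kt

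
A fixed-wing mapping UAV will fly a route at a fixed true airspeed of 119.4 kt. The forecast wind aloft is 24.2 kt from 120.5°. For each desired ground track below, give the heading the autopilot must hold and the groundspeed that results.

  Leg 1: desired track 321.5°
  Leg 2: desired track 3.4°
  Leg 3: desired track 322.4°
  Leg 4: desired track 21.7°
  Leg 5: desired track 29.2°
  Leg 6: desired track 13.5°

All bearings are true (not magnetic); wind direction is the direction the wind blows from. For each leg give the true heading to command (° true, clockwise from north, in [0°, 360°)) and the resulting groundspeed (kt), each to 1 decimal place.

Leg 1: desired track 321.5°; wind correction +4.2° → command heading 325.7°, groundspeed 141.7 kt
Leg 2: desired track 3.4°; wind correction +10.4° → command heading 13.8°, groundspeed 128.5 kt
Leg 3: desired track 322.4°; wind correction +4.3° → command heading 326.7°, groundspeed 141.5 kt
Leg 4: desired track 21.7°; wind correction +11.6° → command heading 33.3°, groundspeed 120.7 kt
Leg 5: desired track 29.2°; wind correction +11.7° → command heading 40.9°, groundspeed 117.5 kt
Leg 6: desired track 13.5°; wind correction +11.2° → command heading 24.7°, groundspeed 124.2 kt

Leg 1: heading=325.7°, groundspeed=141.7 kt
Leg 2: heading=13.8°, groundspeed=128.5 kt
Leg 3: heading=326.7°, groundspeed=141.5 kt
Leg 4: heading=33.3°, groundspeed=120.7 kt
Leg 5: heading=40.9°, groundspeed=117.5 kt
Leg 6: heading=24.7°, groundspeed=124.2 kt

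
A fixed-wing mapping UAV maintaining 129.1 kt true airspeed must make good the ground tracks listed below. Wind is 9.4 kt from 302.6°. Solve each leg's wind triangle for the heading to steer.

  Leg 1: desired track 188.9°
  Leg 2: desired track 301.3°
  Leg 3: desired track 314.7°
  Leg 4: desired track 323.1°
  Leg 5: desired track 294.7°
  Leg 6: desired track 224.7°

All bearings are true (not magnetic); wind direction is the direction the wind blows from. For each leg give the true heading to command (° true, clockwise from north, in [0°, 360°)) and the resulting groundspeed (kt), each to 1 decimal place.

Leg 1: desired track 188.9°; wind correction +3.8° → command heading 192.7°, groundspeed 132.6 kt
Leg 2: desired track 301.3°; wind correction +0.1° → command heading 301.4°, groundspeed 119.7 kt
Leg 3: desired track 314.7°; wind correction -0.9° → command heading 313.8°, groundspeed 119.9 kt
Leg 4: desired track 323.1°; wind correction -1.5° → command heading 321.6°, groundspeed 120.3 kt
Leg 5: desired track 294.7°; wind correction +0.6° → command heading 295.3°, groundspeed 119.8 kt
Leg 6: desired track 224.7°; wind correction +4.1° → command heading 228.8°, groundspeed 126.8 kt

Leg 1: heading=192.7°, groundspeed=132.6 kt
Leg 2: heading=301.4°, groundspeed=119.7 kt
Leg 3: heading=313.8°, groundspeed=119.9 kt
Leg 4: heading=321.6°, groundspeed=120.3 kt
Leg 5: heading=295.3°, groundspeed=119.8 kt
Leg 6: heading=228.8°, groundspeed=126.8 kt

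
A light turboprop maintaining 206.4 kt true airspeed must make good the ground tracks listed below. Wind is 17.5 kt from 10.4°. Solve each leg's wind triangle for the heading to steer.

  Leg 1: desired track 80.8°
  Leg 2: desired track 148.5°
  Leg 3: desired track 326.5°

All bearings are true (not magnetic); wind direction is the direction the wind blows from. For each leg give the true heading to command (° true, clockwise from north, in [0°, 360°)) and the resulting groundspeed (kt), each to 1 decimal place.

Leg 1: heading=76.2°, groundspeed=199.9 kt
Leg 2: heading=145.3°, groundspeed=219.1 kt
Leg 3: heading=329.9°, groundspeed=193.4 kt

Leg 1: desired track 80.8°; wind correction -4.6° → command heading 76.2°, groundspeed 199.9 kt
Leg 2: desired track 148.5°; wind correction -3.2° → command heading 145.3°, groundspeed 219.1 kt
Leg 3: desired track 326.5°; wind correction +3.4° → command heading 329.9°, groundspeed 193.4 kt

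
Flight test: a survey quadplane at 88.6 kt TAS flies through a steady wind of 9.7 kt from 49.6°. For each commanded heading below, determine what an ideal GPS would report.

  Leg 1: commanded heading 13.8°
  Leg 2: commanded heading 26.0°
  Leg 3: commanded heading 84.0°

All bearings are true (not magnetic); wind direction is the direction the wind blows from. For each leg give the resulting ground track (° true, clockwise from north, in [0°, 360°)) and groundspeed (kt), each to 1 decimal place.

Leg 1: track=9.8°, groundspeed=80.9 kt
Leg 2: track=23.2°, groundspeed=79.8 kt
Leg 3: track=87.9°, groundspeed=80.8 kt

Leg 1: heading 13.8°; drift -4.0° → track 9.8°, groundspeed 80.9 kt
Leg 2: heading 26.0°; drift -2.8° → track 23.2°, groundspeed 79.8 kt
Leg 3: heading 84.0°; drift +3.9° → track 87.9°, groundspeed 80.8 kt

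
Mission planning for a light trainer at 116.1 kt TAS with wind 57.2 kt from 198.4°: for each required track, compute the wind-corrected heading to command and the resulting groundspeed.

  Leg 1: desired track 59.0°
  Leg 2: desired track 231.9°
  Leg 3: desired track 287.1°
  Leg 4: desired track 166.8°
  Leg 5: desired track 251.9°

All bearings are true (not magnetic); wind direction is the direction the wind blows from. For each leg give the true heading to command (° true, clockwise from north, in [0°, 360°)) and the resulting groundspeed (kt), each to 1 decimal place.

Leg 1: heading=77.7°, groundspeed=153.4 kt
Leg 2: heading=216.1°, groundspeed=64.0 kt
Leg 3: heading=257.6°, groundspeed=99.7 kt
Leg 4: heading=181.8°, groundspeed=63.4 kt
Leg 5: heading=228.6°, groundspeed=72.6 kt

Leg 1: desired track 59.0°; wind correction +18.7° → command heading 77.7°, groundspeed 153.4 kt
Leg 2: desired track 231.9°; wind correction -15.8° → command heading 216.1°, groundspeed 64.0 kt
Leg 3: desired track 287.1°; wind correction -29.5° → command heading 257.6°, groundspeed 99.7 kt
Leg 4: desired track 166.8°; wind correction +15.0° → command heading 181.8°, groundspeed 63.4 kt
Leg 5: desired track 251.9°; wind correction -23.3° → command heading 228.6°, groundspeed 72.6 kt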